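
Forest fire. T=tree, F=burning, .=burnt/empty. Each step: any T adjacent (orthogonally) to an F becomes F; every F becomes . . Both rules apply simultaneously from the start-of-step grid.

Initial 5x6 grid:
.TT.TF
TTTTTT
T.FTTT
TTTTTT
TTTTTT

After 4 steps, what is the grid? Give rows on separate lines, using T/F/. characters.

Step 1: 5 trees catch fire, 2 burn out
  .TT.F.
  TTFTTF
  T..FTT
  TTFTTT
  TTTTTT
Step 2: 9 trees catch fire, 5 burn out
  .TF...
  TF.FF.
  T...FF
  TF.FTT
  TTFTTT
Step 3: 7 trees catch fire, 9 burn out
  .F....
  F.....
  T.....
  F...FF
  TF.FTT
Step 4: 4 trees catch fire, 7 burn out
  ......
  ......
  F.....
  ......
  F...FF

......
......
F.....
......
F...FF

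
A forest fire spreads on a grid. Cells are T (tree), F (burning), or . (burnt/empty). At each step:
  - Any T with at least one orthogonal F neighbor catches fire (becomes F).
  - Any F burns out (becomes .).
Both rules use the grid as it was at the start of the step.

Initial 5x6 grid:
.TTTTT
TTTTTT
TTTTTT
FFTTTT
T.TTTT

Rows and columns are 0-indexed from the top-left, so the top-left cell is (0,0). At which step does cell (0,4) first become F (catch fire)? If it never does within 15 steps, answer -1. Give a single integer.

Step 1: cell (0,4)='T' (+4 fires, +2 burnt)
Step 2: cell (0,4)='T' (+5 fires, +4 burnt)
Step 3: cell (0,4)='T' (+5 fires, +5 burnt)
Step 4: cell (0,4)='T' (+5 fires, +5 burnt)
Step 5: cell (0,4)='T' (+4 fires, +5 burnt)
Step 6: cell (0,4)='F' (+2 fires, +4 burnt)
  -> target ignites at step 6
Step 7: cell (0,4)='.' (+1 fires, +2 burnt)
Step 8: cell (0,4)='.' (+0 fires, +1 burnt)
  fire out at step 8

6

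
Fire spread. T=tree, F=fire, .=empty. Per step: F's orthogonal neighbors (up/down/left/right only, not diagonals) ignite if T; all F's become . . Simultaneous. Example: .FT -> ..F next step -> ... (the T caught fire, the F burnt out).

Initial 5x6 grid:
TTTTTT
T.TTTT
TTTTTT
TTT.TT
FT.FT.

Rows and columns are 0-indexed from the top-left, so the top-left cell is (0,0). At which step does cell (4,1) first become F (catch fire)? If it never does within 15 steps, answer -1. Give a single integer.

Step 1: cell (4,1)='F' (+3 fires, +2 burnt)
  -> target ignites at step 1
Step 2: cell (4,1)='.' (+3 fires, +3 burnt)
Step 3: cell (4,1)='.' (+5 fires, +3 burnt)
Step 4: cell (4,1)='.' (+5 fires, +5 burnt)
Step 5: cell (4,1)='.' (+5 fires, +5 burnt)
Step 6: cell (4,1)='.' (+3 fires, +5 burnt)
Step 7: cell (4,1)='.' (+0 fires, +3 burnt)
  fire out at step 7

1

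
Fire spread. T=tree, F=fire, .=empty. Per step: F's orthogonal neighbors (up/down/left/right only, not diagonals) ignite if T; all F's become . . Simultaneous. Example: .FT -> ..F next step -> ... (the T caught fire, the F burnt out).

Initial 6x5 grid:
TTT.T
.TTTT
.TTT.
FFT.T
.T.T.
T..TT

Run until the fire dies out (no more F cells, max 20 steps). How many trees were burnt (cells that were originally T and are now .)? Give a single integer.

Step 1: +3 fires, +2 burnt (F count now 3)
Step 2: +2 fires, +3 burnt (F count now 2)
Step 3: +3 fires, +2 burnt (F count now 3)
Step 4: +3 fires, +3 burnt (F count now 3)
Step 5: +1 fires, +3 burnt (F count now 1)
Step 6: +1 fires, +1 burnt (F count now 1)
Step 7: +0 fires, +1 burnt (F count now 0)
Fire out after step 7
Initially T: 18, now '.': 25
Total burnt (originally-T cells now '.'): 13

Answer: 13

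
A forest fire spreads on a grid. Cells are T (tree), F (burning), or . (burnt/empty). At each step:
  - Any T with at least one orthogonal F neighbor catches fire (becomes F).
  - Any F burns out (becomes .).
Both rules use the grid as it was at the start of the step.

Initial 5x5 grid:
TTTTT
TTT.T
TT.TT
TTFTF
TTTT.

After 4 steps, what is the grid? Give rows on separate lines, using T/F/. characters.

Step 1: 4 trees catch fire, 2 burn out
  TTTTT
  TTT.T
  TT.TF
  TF.F.
  TTFT.
Step 2: 6 trees catch fire, 4 burn out
  TTTTT
  TTT.F
  TF.F.
  F....
  TF.F.
Step 3: 4 trees catch fire, 6 burn out
  TTTTF
  TFT..
  F....
  .....
  F....
Step 4: 4 trees catch fire, 4 burn out
  TFTF.
  F.F..
  .....
  .....
  .....

TFTF.
F.F..
.....
.....
.....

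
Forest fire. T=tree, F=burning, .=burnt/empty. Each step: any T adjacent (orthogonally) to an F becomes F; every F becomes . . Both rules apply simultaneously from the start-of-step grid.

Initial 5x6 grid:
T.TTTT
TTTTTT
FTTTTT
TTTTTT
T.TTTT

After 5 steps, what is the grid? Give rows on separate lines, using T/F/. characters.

Step 1: 3 trees catch fire, 1 burn out
  T.TTTT
  FTTTTT
  .FTTTT
  FTTTTT
  T.TTTT
Step 2: 5 trees catch fire, 3 burn out
  F.TTTT
  .FTTTT
  ..FTTT
  .FTTTT
  F.TTTT
Step 3: 3 trees catch fire, 5 burn out
  ..TTTT
  ..FTTT
  ...FTT
  ..FTTT
  ..TTTT
Step 4: 5 trees catch fire, 3 burn out
  ..FTTT
  ...FTT
  ....FT
  ...FTT
  ..FTTT
Step 5: 5 trees catch fire, 5 burn out
  ...FTT
  ....FT
  .....F
  ....FT
  ...FTT

...FTT
....FT
.....F
....FT
...FTT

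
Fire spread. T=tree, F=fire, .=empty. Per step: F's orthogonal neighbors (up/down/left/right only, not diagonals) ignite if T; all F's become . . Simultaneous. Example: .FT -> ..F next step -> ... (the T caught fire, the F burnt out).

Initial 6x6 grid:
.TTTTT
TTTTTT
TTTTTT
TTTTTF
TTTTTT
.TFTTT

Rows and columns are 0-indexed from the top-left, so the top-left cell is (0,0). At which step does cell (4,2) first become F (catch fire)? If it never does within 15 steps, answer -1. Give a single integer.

Step 1: cell (4,2)='F' (+6 fires, +2 burnt)
  -> target ignites at step 1
Step 2: cell (4,2)='.' (+9 fires, +6 burnt)
Step 3: cell (4,2)='.' (+6 fires, +9 burnt)
Step 4: cell (4,2)='.' (+5 fires, +6 burnt)
Step 5: cell (4,2)='.' (+4 fires, +5 burnt)
Step 6: cell (4,2)='.' (+2 fires, +4 burnt)
Step 7: cell (4,2)='.' (+0 fires, +2 burnt)
  fire out at step 7

1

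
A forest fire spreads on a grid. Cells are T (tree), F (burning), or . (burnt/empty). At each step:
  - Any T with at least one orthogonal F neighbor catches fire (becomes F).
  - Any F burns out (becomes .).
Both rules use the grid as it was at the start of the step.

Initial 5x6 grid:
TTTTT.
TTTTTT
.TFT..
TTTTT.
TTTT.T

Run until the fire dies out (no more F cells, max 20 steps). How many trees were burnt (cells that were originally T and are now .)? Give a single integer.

Answer: 22

Derivation:
Step 1: +4 fires, +1 burnt (F count now 4)
Step 2: +6 fires, +4 burnt (F count now 6)
Step 3: +8 fires, +6 burnt (F count now 8)
Step 4: +4 fires, +8 burnt (F count now 4)
Step 5: +0 fires, +4 burnt (F count now 0)
Fire out after step 5
Initially T: 23, now '.': 29
Total burnt (originally-T cells now '.'): 22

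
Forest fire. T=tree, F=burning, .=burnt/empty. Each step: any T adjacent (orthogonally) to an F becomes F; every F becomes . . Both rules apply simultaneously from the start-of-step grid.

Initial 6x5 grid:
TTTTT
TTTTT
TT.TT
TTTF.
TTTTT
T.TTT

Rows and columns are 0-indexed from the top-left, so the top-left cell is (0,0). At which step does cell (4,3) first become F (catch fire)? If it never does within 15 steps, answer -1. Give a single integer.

Step 1: cell (4,3)='F' (+3 fires, +1 burnt)
  -> target ignites at step 1
Step 2: cell (4,3)='.' (+6 fires, +3 burnt)
Step 3: cell (4,3)='.' (+8 fires, +6 burnt)
Step 4: cell (4,3)='.' (+5 fires, +8 burnt)
Step 5: cell (4,3)='.' (+3 fires, +5 burnt)
Step 6: cell (4,3)='.' (+1 fires, +3 burnt)
Step 7: cell (4,3)='.' (+0 fires, +1 burnt)
  fire out at step 7

1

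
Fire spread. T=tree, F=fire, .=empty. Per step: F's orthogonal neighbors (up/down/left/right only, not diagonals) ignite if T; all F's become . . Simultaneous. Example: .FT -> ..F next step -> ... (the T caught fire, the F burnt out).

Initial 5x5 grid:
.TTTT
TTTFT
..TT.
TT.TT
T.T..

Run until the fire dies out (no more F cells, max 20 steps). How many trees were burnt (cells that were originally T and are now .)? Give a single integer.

Step 1: +4 fires, +1 burnt (F count now 4)
Step 2: +5 fires, +4 burnt (F count now 5)
Step 3: +3 fires, +5 burnt (F count now 3)
Step 4: +0 fires, +3 burnt (F count now 0)
Fire out after step 4
Initially T: 16, now '.': 21
Total burnt (originally-T cells now '.'): 12

Answer: 12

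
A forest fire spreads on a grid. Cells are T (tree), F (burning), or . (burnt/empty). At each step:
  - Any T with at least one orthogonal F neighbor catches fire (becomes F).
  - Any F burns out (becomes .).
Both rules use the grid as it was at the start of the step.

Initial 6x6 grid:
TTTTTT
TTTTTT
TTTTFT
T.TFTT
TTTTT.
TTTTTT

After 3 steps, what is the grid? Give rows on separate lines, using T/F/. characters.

Step 1: 6 trees catch fire, 2 burn out
  TTTTTT
  TTTTFT
  TTTF.F
  T.F.FT
  TTTFT.
  TTTTTT
Step 2: 8 trees catch fire, 6 burn out
  TTTTFT
  TTTF.F
  TTF...
  T....F
  TTF.F.
  TTTFTT
Step 3: 7 trees catch fire, 8 burn out
  TTTF.F
  TTF...
  TF....
  T.....
  TF....
  TTF.FT

TTTF.F
TTF...
TF....
T.....
TF....
TTF.FT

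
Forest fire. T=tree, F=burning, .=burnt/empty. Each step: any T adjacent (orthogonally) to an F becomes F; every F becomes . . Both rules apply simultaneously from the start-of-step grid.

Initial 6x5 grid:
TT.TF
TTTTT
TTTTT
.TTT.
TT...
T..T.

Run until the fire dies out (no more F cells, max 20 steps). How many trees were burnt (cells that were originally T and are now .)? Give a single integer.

Step 1: +2 fires, +1 burnt (F count now 2)
Step 2: +2 fires, +2 burnt (F count now 2)
Step 3: +2 fires, +2 burnt (F count now 2)
Step 4: +3 fires, +2 burnt (F count now 3)
Step 5: +4 fires, +3 burnt (F count now 4)
Step 6: +3 fires, +4 burnt (F count now 3)
Step 7: +1 fires, +3 burnt (F count now 1)
Step 8: +1 fires, +1 burnt (F count now 1)
Step 9: +1 fires, +1 burnt (F count now 1)
Step 10: +0 fires, +1 burnt (F count now 0)
Fire out after step 10
Initially T: 20, now '.': 29
Total burnt (originally-T cells now '.'): 19

Answer: 19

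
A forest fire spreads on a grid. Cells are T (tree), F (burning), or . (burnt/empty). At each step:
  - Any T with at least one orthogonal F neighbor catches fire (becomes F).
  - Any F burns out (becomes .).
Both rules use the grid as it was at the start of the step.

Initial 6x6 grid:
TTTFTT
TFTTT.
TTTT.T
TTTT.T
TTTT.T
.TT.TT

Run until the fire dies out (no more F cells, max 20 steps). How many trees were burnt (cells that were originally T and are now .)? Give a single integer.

Step 1: +7 fires, +2 burnt (F count now 7)
Step 2: +7 fires, +7 burnt (F count now 7)
Step 3: +4 fires, +7 burnt (F count now 4)
Step 4: +4 fires, +4 burnt (F count now 4)
Step 5: +1 fires, +4 burnt (F count now 1)
Step 6: +0 fires, +1 burnt (F count now 0)
Fire out after step 6
Initially T: 28, now '.': 31
Total burnt (originally-T cells now '.'): 23

Answer: 23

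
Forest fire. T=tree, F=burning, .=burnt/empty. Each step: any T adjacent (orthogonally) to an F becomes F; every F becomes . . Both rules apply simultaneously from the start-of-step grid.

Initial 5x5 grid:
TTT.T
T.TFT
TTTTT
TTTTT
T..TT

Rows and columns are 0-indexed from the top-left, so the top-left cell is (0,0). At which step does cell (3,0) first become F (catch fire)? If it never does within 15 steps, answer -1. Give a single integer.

Step 1: cell (3,0)='T' (+3 fires, +1 burnt)
Step 2: cell (3,0)='T' (+5 fires, +3 burnt)
Step 3: cell (3,0)='T' (+5 fires, +5 burnt)
Step 4: cell (3,0)='T' (+4 fires, +5 burnt)
Step 5: cell (3,0)='F' (+2 fires, +4 burnt)
  -> target ignites at step 5
Step 6: cell (3,0)='.' (+1 fires, +2 burnt)
Step 7: cell (3,0)='.' (+0 fires, +1 burnt)
  fire out at step 7

5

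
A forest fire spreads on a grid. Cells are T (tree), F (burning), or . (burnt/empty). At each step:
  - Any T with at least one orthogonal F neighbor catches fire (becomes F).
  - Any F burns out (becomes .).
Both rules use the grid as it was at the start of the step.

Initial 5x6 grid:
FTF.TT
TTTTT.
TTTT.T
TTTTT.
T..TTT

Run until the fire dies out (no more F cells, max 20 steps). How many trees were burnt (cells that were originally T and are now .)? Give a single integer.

Step 1: +3 fires, +2 burnt (F count now 3)
Step 2: +4 fires, +3 burnt (F count now 4)
Step 3: +5 fires, +4 burnt (F count now 5)
Step 4: +4 fires, +5 burnt (F count now 4)
Step 5: +3 fires, +4 burnt (F count now 3)
Step 6: +1 fires, +3 burnt (F count now 1)
Step 7: +1 fires, +1 burnt (F count now 1)
Step 8: +0 fires, +1 burnt (F count now 0)
Fire out after step 8
Initially T: 22, now '.': 29
Total burnt (originally-T cells now '.'): 21

Answer: 21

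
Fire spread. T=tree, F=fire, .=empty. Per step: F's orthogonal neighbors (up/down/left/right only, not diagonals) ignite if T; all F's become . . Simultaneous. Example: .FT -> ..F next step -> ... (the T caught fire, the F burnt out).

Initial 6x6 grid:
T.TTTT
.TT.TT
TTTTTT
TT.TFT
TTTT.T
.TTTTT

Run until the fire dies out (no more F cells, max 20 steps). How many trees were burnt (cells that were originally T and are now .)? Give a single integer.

Answer: 28

Derivation:
Step 1: +3 fires, +1 burnt (F count now 3)
Step 2: +5 fires, +3 burnt (F count now 5)
Step 3: +6 fires, +5 burnt (F count now 6)
Step 4: +7 fires, +6 burnt (F count now 7)
Step 5: +6 fires, +7 burnt (F count now 6)
Step 6: +1 fires, +6 burnt (F count now 1)
Step 7: +0 fires, +1 burnt (F count now 0)
Fire out after step 7
Initially T: 29, now '.': 35
Total burnt (originally-T cells now '.'): 28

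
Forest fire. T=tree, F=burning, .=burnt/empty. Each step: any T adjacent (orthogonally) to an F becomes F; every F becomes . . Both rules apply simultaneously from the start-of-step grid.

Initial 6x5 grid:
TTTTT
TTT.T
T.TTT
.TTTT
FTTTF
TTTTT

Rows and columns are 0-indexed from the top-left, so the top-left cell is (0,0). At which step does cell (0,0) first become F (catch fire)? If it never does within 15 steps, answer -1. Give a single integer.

Step 1: cell (0,0)='T' (+5 fires, +2 burnt)
Step 2: cell (0,0)='T' (+6 fires, +5 burnt)
Step 3: cell (0,0)='T' (+4 fires, +6 burnt)
Step 4: cell (0,0)='T' (+2 fires, +4 burnt)
Step 5: cell (0,0)='T' (+2 fires, +2 burnt)
Step 6: cell (0,0)='T' (+2 fires, +2 burnt)
Step 7: cell (0,0)='T' (+2 fires, +2 burnt)
Step 8: cell (0,0)='F' (+2 fires, +2 burnt)
  -> target ignites at step 8
Step 9: cell (0,0)='.' (+0 fires, +2 burnt)
  fire out at step 9

8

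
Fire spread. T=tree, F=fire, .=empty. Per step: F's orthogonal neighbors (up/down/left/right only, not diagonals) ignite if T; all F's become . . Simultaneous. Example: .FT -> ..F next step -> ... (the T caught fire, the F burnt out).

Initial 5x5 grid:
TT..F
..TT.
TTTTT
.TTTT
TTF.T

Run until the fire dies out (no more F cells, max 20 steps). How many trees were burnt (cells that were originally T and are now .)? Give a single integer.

Step 1: +2 fires, +2 burnt (F count now 2)
Step 2: +4 fires, +2 burnt (F count now 4)
Step 3: +4 fires, +4 burnt (F count now 4)
Step 4: +4 fires, +4 burnt (F count now 4)
Step 5: +0 fires, +4 burnt (F count now 0)
Fire out after step 5
Initially T: 16, now '.': 23
Total burnt (originally-T cells now '.'): 14

Answer: 14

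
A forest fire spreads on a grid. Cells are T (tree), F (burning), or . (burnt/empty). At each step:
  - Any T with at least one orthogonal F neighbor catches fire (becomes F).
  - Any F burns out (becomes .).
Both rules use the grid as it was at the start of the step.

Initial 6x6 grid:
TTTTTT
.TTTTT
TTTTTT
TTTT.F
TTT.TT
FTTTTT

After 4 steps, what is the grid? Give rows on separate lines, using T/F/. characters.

Step 1: 4 trees catch fire, 2 burn out
  TTTTTT
  .TTTTT
  TTTTTF
  TTTT..
  FTT.TF
  .FTTTT
Step 2: 7 trees catch fire, 4 burn out
  TTTTTT
  .TTTTF
  TTTTF.
  FTTT..
  .FT.F.
  ..FTTF
Step 3: 8 trees catch fire, 7 burn out
  TTTTTF
  .TTTF.
  FTTF..
  .FTT..
  ..F...
  ...FF.
Step 4: 6 trees catch fire, 8 burn out
  TTTTF.
  .TTF..
  .FF...
  ..FF..
  ......
  ......

TTTTF.
.TTF..
.FF...
..FF..
......
......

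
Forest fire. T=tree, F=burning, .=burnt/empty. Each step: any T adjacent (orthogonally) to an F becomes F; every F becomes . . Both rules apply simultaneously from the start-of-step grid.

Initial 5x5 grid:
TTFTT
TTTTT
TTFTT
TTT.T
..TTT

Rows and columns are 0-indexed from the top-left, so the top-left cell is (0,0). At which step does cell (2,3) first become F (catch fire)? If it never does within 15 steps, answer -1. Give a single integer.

Step 1: cell (2,3)='F' (+6 fires, +2 burnt)
  -> target ignites at step 1
Step 2: cell (2,3)='.' (+8 fires, +6 burnt)
Step 3: cell (2,3)='.' (+5 fires, +8 burnt)
Step 4: cell (2,3)='.' (+1 fires, +5 burnt)
Step 5: cell (2,3)='.' (+0 fires, +1 burnt)
  fire out at step 5

1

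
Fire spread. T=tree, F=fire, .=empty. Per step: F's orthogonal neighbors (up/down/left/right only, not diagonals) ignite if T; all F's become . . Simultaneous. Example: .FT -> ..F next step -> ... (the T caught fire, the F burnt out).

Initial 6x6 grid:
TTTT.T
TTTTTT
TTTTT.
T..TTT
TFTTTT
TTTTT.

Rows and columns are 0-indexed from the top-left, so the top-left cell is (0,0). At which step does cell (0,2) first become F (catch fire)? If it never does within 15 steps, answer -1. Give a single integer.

Step 1: cell (0,2)='T' (+3 fires, +1 burnt)
Step 2: cell (0,2)='T' (+4 fires, +3 burnt)
Step 3: cell (0,2)='T' (+4 fires, +4 burnt)
Step 4: cell (0,2)='T' (+6 fires, +4 burnt)
Step 5: cell (0,2)='T' (+6 fires, +6 burnt)
Step 6: cell (0,2)='T' (+4 fires, +6 burnt)
Step 7: cell (0,2)='F' (+2 fires, +4 burnt)
  -> target ignites at step 7
Step 8: cell (0,2)='.' (+1 fires, +2 burnt)
Step 9: cell (0,2)='.' (+0 fires, +1 burnt)
  fire out at step 9

7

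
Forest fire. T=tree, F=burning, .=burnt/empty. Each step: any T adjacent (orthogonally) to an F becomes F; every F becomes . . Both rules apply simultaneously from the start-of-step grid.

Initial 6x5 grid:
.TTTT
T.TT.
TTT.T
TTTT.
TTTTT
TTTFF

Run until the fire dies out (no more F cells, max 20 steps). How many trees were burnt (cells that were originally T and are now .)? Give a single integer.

Answer: 22

Derivation:
Step 1: +3 fires, +2 burnt (F count now 3)
Step 2: +3 fires, +3 burnt (F count now 3)
Step 3: +3 fires, +3 burnt (F count now 3)
Step 4: +3 fires, +3 burnt (F count now 3)
Step 5: +3 fires, +3 burnt (F count now 3)
Step 6: +3 fires, +3 burnt (F count now 3)
Step 7: +3 fires, +3 burnt (F count now 3)
Step 8: +1 fires, +3 burnt (F count now 1)
Step 9: +0 fires, +1 burnt (F count now 0)
Fire out after step 9
Initially T: 23, now '.': 29
Total burnt (originally-T cells now '.'): 22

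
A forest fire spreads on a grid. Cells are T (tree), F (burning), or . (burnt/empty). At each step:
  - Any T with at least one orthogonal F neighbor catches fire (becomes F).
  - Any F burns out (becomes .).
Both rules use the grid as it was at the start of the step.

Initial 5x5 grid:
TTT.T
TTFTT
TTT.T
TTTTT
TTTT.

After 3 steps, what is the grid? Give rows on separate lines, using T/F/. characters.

Step 1: 4 trees catch fire, 1 burn out
  TTF.T
  TF.FT
  TTF.T
  TTTTT
  TTTT.
Step 2: 5 trees catch fire, 4 burn out
  TF..T
  F...F
  TF..T
  TTFTT
  TTTT.
Step 3: 7 trees catch fire, 5 burn out
  F...F
  .....
  F...F
  TF.FT
  TTFT.

F...F
.....
F...F
TF.FT
TTFT.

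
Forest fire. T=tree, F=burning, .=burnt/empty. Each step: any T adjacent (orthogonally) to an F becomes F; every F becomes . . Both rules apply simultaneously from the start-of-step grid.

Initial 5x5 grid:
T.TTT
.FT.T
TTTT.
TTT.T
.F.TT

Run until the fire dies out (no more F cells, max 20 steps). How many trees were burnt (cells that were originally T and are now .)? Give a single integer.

Step 1: +3 fires, +2 burnt (F count now 3)
Step 2: +5 fires, +3 burnt (F count now 5)
Step 3: +2 fires, +5 burnt (F count now 2)
Step 4: +1 fires, +2 burnt (F count now 1)
Step 5: +1 fires, +1 burnt (F count now 1)
Step 6: +0 fires, +1 burnt (F count now 0)
Fire out after step 6
Initially T: 16, now '.': 21
Total burnt (originally-T cells now '.'): 12

Answer: 12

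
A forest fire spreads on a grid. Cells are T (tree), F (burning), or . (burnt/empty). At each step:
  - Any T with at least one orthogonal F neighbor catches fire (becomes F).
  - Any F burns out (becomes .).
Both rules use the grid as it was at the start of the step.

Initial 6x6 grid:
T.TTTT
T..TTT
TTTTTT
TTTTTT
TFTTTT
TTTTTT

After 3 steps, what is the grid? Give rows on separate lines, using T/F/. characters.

Step 1: 4 trees catch fire, 1 burn out
  T.TTTT
  T..TTT
  TTTTTT
  TFTTTT
  F.FTTT
  TFTTTT
Step 2: 6 trees catch fire, 4 burn out
  T.TTTT
  T..TTT
  TFTTTT
  F.FTTT
  ...FTT
  F.FTTT
Step 3: 5 trees catch fire, 6 burn out
  T.TTTT
  T..TTT
  F.FTTT
  ...FTT
  ....FT
  ...FTT

T.TTTT
T..TTT
F.FTTT
...FTT
....FT
...FTT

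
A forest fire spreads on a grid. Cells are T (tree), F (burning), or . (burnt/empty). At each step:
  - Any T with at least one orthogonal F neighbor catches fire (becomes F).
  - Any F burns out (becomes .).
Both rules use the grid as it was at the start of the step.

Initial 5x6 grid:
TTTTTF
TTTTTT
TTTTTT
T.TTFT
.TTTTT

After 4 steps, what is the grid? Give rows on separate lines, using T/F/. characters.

Step 1: 6 trees catch fire, 2 burn out
  TTTTF.
  TTTTTF
  TTTTFT
  T.TF.F
  .TTTFT
Step 2: 7 trees catch fire, 6 burn out
  TTTF..
  TTTTF.
  TTTF.F
  T.F...
  .TTF.F
Step 3: 4 trees catch fire, 7 burn out
  TTF...
  TTTF..
  TTF...
  T.....
  .TF...
Step 4: 4 trees catch fire, 4 burn out
  TF....
  TTF...
  TF....
  T.....
  .F....

TF....
TTF...
TF....
T.....
.F....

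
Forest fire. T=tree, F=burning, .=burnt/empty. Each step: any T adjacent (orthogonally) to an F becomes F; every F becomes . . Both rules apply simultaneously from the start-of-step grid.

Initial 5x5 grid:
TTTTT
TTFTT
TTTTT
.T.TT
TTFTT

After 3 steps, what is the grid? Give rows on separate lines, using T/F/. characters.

Step 1: 6 trees catch fire, 2 burn out
  TTFTT
  TF.FT
  TTFTT
  .T.TT
  TF.FT
Step 2: 10 trees catch fire, 6 burn out
  TF.FT
  F...F
  TF.FT
  .F.FT
  F...F
Step 3: 5 trees catch fire, 10 burn out
  F...F
  .....
  F...F
  ....F
  .....

F...F
.....
F...F
....F
.....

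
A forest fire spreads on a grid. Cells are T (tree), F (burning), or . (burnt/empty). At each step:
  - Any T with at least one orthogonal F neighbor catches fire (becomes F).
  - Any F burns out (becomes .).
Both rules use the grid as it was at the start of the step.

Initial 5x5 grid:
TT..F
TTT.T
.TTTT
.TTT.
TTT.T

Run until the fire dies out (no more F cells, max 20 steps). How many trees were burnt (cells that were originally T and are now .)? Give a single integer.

Step 1: +1 fires, +1 burnt (F count now 1)
Step 2: +1 fires, +1 burnt (F count now 1)
Step 3: +1 fires, +1 burnt (F count now 1)
Step 4: +2 fires, +1 burnt (F count now 2)
Step 5: +3 fires, +2 burnt (F count now 3)
Step 6: +3 fires, +3 burnt (F count now 3)
Step 7: +3 fires, +3 burnt (F count now 3)
Step 8: +2 fires, +3 burnt (F count now 2)
Step 9: +0 fires, +2 burnt (F count now 0)
Fire out after step 9
Initially T: 17, now '.': 24
Total burnt (originally-T cells now '.'): 16

Answer: 16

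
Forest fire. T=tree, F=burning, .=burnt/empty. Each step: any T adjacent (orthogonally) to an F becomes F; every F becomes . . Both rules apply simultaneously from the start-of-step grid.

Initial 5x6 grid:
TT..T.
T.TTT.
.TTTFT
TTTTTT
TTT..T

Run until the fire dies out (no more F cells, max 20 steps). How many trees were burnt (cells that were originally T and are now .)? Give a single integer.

Step 1: +4 fires, +1 burnt (F count now 4)
Step 2: +5 fires, +4 burnt (F count now 5)
Step 3: +4 fires, +5 burnt (F count now 4)
Step 4: +2 fires, +4 burnt (F count now 2)
Step 5: +2 fires, +2 burnt (F count now 2)
Step 6: +1 fires, +2 burnt (F count now 1)
Step 7: +0 fires, +1 burnt (F count now 0)
Fire out after step 7
Initially T: 21, now '.': 27
Total burnt (originally-T cells now '.'): 18

Answer: 18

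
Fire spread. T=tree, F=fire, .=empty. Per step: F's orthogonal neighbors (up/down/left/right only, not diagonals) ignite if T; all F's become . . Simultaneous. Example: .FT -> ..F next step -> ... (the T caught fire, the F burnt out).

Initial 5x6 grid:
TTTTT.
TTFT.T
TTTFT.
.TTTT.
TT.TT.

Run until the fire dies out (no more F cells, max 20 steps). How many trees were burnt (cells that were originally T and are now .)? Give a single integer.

Answer: 20

Derivation:
Step 1: +6 fires, +2 burnt (F count now 6)
Step 2: +7 fires, +6 burnt (F count now 7)
Step 3: +5 fires, +7 burnt (F count now 5)
Step 4: +1 fires, +5 burnt (F count now 1)
Step 5: +1 fires, +1 burnt (F count now 1)
Step 6: +0 fires, +1 burnt (F count now 0)
Fire out after step 6
Initially T: 21, now '.': 29
Total burnt (originally-T cells now '.'): 20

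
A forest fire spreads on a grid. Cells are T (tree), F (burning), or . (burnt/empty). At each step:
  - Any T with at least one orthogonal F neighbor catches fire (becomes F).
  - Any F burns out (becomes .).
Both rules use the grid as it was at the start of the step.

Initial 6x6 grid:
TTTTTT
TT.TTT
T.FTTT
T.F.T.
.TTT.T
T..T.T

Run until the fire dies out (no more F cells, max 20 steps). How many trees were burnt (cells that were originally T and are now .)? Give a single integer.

Answer: 21

Derivation:
Step 1: +2 fires, +2 burnt (F count now 2)
Step 2: +4 fires, +2 burnt (F count now 4)
Step 3: +5 fires, +4 burnt (F count now 5)
Step 4: +3 fires, +5 burnt (F count now 3)
Step 5: +2 fires, +3 burnt (F count now 2)
Step 6: +2 fires, +2 burnt (F count now 2)
Step 7: +1 fires, +2 burnt (F count now 1)
Step 8: +1 fires, +1 burnt (F count now 1)
Step 9: +1 fires, +1 burnt (F count now 1)
Step 10: +0 fires, +1 burnt (F count now 0)
Fire out after step 10
Initially T: 24, now '.': 33
Total burnt (originally-T cells now '.'): 21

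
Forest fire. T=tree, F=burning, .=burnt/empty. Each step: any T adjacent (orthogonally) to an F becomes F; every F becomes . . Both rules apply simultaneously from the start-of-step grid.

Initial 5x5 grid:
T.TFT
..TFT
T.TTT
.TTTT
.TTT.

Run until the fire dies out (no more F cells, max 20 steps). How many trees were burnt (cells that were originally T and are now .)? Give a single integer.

Answer: 14

Derivation:
Step 1: +5 fires, +2 burnt (F count now 5)
Step 2: +3 fires, +5 burnt (F count now 3)
Step 3: +3 fires, +3 burnt (F count now 3)
Step 4: +2 fires, +3 burnt (F count now 2)
Step 5: +1 fires, +2 burnt (F count now 1)
Step 6: +0 fires, +1 burnt (F count now 0)
Fire out after step 6
Initially T: 16, now '.': 23
Total burnt (originally-T cells now '.'): 14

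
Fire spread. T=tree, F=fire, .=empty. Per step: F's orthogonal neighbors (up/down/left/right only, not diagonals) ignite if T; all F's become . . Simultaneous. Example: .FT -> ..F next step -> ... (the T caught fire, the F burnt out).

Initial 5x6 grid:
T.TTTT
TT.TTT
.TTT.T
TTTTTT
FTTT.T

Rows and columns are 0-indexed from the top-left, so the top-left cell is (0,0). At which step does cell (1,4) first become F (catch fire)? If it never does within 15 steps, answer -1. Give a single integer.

Step 1: cell (1,4)='T' (+2 fires, +1 burnt)
Step 2: cell (1,4)='T' (+2 fires, +2 burnt)
Step 3: cell (1,4)='T' (+3 fires, +2 burnt)
Step 4: cell (1,4)='T' (+3 fires, +3 burnt)
Step 5: cell (1,4)='T' (+3 fires, +3 burnt)
Step 6: cell (1,4)='T' (+3 fires, +3 burnt)
Step 7: cell (1,4)='F' (+4 fires, +3 burnt)
  -> target ignites at step 7
Step 8: cell (1,4)='.' (+3 fires, +4 burnt)
Step 9: cell (1,4)='.' (+1 fires, +3 burnt)
Step 10: cell (1,4)='.' (+0 fires, +1 burnt)
  fire out at step 10

7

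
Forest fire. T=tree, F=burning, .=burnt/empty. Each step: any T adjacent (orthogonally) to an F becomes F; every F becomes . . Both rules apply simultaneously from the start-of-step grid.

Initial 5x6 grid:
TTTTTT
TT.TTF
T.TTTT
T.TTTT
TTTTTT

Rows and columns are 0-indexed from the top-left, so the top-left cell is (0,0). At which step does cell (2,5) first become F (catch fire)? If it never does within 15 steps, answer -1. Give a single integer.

Step 1: cell (2,5)='F' (+3 fires, +1 burnt)
  -> target ignites at step 1
Step 2: cell (2,5)='.' (+4 fires, +3 burnt)
Step 3: cell (2,5)='.' (+4 fires, +4 burnt)
Step 4: cell (2,5)='.' (+4 fires, +4 burnt)
Step 5: cell (2,5)='.' (+3 fires, +4 burnt)
Step 6: cell (2,5)='.' (+3 fires, +3 burnt)
Step 7: cell (2,5)='.' (+2 fires, +3 burnt)
Step 8: cell (2,5)='.' (+2 fires, +2 burnt)
Step 9: cell (2,5)='.' (+1 fires, +2 burnt)
Step 10: cell (2,5)='.' (+0 fires, +1 burnt)
  fire out at step 10

1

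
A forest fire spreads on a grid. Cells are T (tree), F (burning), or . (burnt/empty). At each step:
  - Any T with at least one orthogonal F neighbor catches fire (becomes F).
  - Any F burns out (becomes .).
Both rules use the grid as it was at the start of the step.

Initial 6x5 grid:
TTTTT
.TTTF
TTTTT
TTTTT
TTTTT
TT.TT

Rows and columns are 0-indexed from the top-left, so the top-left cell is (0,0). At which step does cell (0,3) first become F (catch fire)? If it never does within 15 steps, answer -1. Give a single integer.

Step 1: cell (0,3)='T' (+3 fires, +1 burnt)
Step 2: cell (0,3)='F' (+4 fires, +3 burnt)
  -> target ignites at step 2
Step 3: cell (0,3)='.' (+5 fires, +4 burnt)
Step 4: cell (0,3)='.' (+5 fires, +5 burnt)
Step 5: cell (0,3)='.' (+5 fires, +5 burnt)
Step 6: cell (0,3)='.' (+2 fires, +5 burnt)
Step 7: cell (0,3)='.' (+2 fires, +2 burnt)
Step 8: cell (0,3)='.' (+1 fires, +2 burnt)
Step 9: cell (0,3)='.' (+0 fires, +1 burnt)
  fire out at step 9

2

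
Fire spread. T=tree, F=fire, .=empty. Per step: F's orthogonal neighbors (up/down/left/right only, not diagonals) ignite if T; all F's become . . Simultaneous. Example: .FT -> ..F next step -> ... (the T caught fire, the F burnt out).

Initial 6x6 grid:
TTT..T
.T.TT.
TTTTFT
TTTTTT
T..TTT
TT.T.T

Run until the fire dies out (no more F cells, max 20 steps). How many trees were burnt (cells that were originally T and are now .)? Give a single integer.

Step 1: +4 fires, +1 burnt (F count now 4)
Step 2: +5 fires, +4 burnt (F count now 5)
Step 3: +4 fires, +5 burnt (F count now 4)
Step 4: +5 fires, +4 burnt (F count now 5)
Step 5: +2 fires, +5 burnt (F count now 2)
Step 6: +3 fires, +2 burnt (F count now 3)
Step 7: +1 fires, +3 burnt (F count now 1)
Step 8: +1 fires, +1 burnt (F count now 1)
Step 9: +0 fires, +1 burnt (F count now 0)
Fire out after step 9
Initially T: 26, now '.': 35
Total burnt (originally-T cells now '.'): 25

Answer: 25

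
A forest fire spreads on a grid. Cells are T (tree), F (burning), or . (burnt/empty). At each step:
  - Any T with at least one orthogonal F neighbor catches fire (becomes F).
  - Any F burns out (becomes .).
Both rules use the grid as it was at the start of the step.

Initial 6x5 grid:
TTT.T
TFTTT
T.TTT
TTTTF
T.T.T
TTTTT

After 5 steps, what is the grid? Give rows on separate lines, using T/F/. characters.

Step 1: 6 trees catch fire, 2 burn out
  TFT.T
  F.FTT
  T.TTF
  TTTF.
  T.T.F
  TTTTT
Step 2: 9 trees catch fire, 6 burn out
  F.F.T
  ...FF
  F.FF.
  TTF..
  T.T..
  TTTTF
Step 3: 5 trees catch fire, 9 burn out
  ....F
  .....
  .....
  FF...
  T.F..
  TTTF.
Step 4: 2 trees catch fire, 5 burn out
  .....
  .....
  .....
  .....
  F....
  TTF..
Step 5: 2 trees catch fire, 2 burn out
  .....
  .....
  .....
  .....
  .....
  FF...

.....
.....
.....
.....
.....
FF...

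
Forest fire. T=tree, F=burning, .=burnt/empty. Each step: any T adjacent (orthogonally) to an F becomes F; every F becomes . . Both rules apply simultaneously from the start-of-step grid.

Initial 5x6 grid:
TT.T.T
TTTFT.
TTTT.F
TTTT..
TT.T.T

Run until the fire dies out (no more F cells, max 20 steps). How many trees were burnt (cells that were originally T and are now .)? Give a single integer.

Answer: 18

Derivation:
Step 1: +4 fires, +2 burnt (F count now 4)
Step 2: +3 fires, +4 burnt (F count now 3)
Step 3: +5 fires, +3 burnt (F count now 5)
Step 4: +3 fires, +5 burnt (F count now 3)
Step 5: +2 fires, +3 burnt (F count now 2)
Step 6: +1 fires, +2 burnt (F count now 1)
Step 7: +0 fires, +1 burnt (F count now 0)
Fire out after step 7
Initially T: 20, now '.': 28
Total burnt (originally-T cells now '.'): 18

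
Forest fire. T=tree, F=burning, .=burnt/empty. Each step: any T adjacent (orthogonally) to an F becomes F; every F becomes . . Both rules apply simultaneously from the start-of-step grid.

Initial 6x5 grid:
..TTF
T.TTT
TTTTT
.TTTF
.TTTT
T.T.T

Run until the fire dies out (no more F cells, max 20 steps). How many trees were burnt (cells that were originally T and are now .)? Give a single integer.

Answer: 20

Derivation:
Step 1: +5 fires, +2 burnt (F count now 5)
Step 2: +6 fires, +5 burnt (F count now 6)
Step 3: +4 fires, +6 burnt (F count now 4)
Step 4: +3 fires, +4 burnt (F count now 3)
Step 5: +1 fires, +3 burnt (F count now 1)
Step 6: +1 fires, +1 burnt (F count now 1)
Step 7: +0 fires, +1 burnt (F count now 0)
Fire out after step 7
Initially T: 21, now '.': 29
Total burnt (originally-T cells now '.'): 20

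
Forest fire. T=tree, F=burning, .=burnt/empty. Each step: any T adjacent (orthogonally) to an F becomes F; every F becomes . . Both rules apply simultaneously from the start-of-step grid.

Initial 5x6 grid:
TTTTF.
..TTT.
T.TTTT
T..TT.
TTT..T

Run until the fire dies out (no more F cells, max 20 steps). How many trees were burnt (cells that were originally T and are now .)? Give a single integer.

Step 1: +2 fires, +1 burnt (F count now 2)
Step 2: +3 fires, +2 burnt (F count now 3)
Step 3: +5 fires, +3 burnt (F count now 5)
Step 4: +3 fires, +5 burnt (F count now 3)
Step 5: +0 fires, +3 burnt (F count now 0)
Fire out after step 5
Initially T: 19, now '.': 24
Total burnt (originally-T cells now '.'): 13

Answer: 13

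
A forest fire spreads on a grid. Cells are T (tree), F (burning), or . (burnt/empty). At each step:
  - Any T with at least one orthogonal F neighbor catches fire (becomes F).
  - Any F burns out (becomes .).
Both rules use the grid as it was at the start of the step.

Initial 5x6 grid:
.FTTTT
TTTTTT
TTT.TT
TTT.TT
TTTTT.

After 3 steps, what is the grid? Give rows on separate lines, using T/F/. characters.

Step 1: 2 trees catch fire, 1 burn out
  ..FTTT
  TFTTTT
  TTT.TT
  TTT.TT
  TTTTT.
Step 2: 4 trees catch fire, 2 burn out
  ...FTT
  F.FTTT
  TFT.TT
  TTT.TT
  TTTTT.
Step 3: 5 trees catch fire, 4 burn out
  ....FT
  ...FTT
  F.F.TT
  TFT.TT
  TTTTT.

....FT
...FTT
F.F.TT
TFT.TT
TTTTT.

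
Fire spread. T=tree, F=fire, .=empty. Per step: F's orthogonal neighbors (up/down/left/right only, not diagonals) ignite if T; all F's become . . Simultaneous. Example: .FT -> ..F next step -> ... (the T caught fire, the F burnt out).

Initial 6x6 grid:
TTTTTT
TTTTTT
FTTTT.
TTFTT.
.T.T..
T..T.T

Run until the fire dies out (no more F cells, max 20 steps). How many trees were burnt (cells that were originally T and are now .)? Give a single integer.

Step 1: +6 fires, +2 burnt (F count now 6)
Step 2: +7 fires, +6 burnt (F count now 7)
Step 3: +5 fires, +7 burnt (F count now 5)
Step 4: +2 fires, +5 burnt (F count now 2)
Step 5: +2 fires, +2 burnt (F count now 2)
Step 6: +1 fires, +2 burnt (F count now 1)
Step 7: +0 fires, +1 burnt (F count now 0)
Fire out after step 7
Initially T: 25, now '.': 34
Total burnt (originally-T cells now '.'): 23

Answer: 23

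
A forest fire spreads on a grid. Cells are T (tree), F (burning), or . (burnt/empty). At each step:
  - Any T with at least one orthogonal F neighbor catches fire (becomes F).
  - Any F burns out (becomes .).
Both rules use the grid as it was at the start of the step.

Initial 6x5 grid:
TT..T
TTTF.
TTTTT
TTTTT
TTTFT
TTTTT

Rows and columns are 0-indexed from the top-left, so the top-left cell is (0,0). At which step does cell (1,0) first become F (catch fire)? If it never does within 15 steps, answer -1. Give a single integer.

Step 1: cell (1,0)='T' (+6 fires, +2 burnt)
Step 2: cell (1,0)='T' (+8 fires, +6 burnt)
Step 3: cell (1,0)='F' (+6 fires, +8 burnt)
  -> target ignites at step 3
Step 4: cell (1,0)='.' (+4 fires, +6 burnt)
Step 5: cell (1,0)='.' (+0 fires, +4 burnt)
  fire out at step 5

3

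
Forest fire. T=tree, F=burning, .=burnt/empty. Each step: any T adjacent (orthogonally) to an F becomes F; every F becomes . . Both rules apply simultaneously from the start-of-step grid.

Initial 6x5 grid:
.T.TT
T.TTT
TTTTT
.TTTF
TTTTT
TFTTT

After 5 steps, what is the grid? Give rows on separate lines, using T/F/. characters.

Step 1: 6 trees catch fire, 2 burn out
  .T.TT
  T.TTT
  TTTTF
  .TTF.
  TFTTF
  F.FTT
Step 2: 9 trees catch fire, 6 burn out
  .T.TT
  T.TTF
  TTTF.
  .FF..
  F.FF.
  ...FF
Step 3: 4 trees catch fire, 9 burn out
  .T.TF
  T.TF.
  TFF..
  .....
  .....
  .....
Step 4: 3 trees catch fire, 4 burn out
  .T.F.
  T.F..
  F....
  .....
  .....
  .....
Step 5: 1 trees catch fire, 3 burn out
  .T...
  F....
  .....
  .....
  .....
  .....

.T...
F....
.....
.....
.....
.....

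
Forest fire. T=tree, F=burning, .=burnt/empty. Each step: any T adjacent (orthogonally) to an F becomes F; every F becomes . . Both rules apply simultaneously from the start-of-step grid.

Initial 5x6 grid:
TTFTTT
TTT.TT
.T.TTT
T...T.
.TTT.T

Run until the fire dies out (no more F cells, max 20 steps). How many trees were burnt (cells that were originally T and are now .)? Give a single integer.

Answer: 15

Derivation:
Step 1: +3 fires, +1 burnt (F count now 3)
Step 2: +3 fires, +3 burnt (F count now 3)
Step 3: +4 fires, +3 burnt (F count now 4)
Step 4: +2 fires, +4 burnt (F count now 2)
Step 5: +3 fires, +2 burnt (F count now 3)
Step 6: +0 fires, +3 burnt (F count now 0)
Fire out after step 6
Initially T: 20, now '.': 25
Total burnt (originally-T cells now '.'): 15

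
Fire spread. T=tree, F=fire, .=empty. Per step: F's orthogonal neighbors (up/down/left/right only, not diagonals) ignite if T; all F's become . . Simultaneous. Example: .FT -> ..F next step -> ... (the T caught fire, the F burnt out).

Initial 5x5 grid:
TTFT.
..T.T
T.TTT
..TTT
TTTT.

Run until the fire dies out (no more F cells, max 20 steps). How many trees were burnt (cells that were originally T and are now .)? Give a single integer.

Step 1: +3 fires, +1 burnt (F count now 3)
Step 2: +2 fires, +3 burnt (F count now 2)
Step 3: +2 fires, +2 burnt (F count now 2)
Step 4: +3 fires, +2 burnt (F count now 3)
Step 5: +4 fires, +3 burnt (F count now 4)
Step 6: +1 fires, +4 burnt (F count now 1)
Step 7: +0 fires, +1 burnt (F count now 0)
Fire out after step 7
Initially T: 16, now '.': 24
Total burnt (originally-T cells now '.'): 15

Answer: 15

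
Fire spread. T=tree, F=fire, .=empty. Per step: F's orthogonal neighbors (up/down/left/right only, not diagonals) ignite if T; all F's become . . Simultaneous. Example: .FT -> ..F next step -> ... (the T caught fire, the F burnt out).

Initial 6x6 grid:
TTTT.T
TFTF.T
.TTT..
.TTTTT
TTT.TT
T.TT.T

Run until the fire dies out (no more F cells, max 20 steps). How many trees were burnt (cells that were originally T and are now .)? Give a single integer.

Answer: 23

Derivation:
Step 1: +6 fires, +2 burnt (F count now 6)
Step 2: +5 fires, +6 burnt (F count now 5)
Step 3: +3 fires, +5 burnt (F count now 3)
Step 4: +4 fires, +3 burnt (F count now 4)
Step 5: +3 fires, +4 burnt (F count now 3)
Step 6: +2 fires, +3 burnt (F count now 2)
Step 7: +0 fires, +2 burnt (F count now 0)
Fire out after step 7
Initially T: 25, now '.': 34
Total burnt (originally-T cells now '.'): 23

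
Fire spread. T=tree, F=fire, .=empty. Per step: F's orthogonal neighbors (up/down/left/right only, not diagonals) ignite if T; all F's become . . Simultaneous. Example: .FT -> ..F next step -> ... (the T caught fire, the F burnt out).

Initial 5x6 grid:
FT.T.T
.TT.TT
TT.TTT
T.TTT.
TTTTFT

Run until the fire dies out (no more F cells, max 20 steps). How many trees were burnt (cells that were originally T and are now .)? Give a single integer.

Answer: 20

Derivation:
Step 1: +4 fires, +2 burnt (F count now 4)
Step 2: +4 fires, +4 burnt (F count now 4)
Step 3: +7 fires, +4 burnt (F count now 7)
Step 4: +3 fires, +7 burnt (F count now 3)
Step 5: +2 fires, +3 burnt (F count now 2)
Step 6: +0 fires, +2 burnt (F count now 0)
Fire out after step 6
Initially T: 21, now '.': 29
Total burnt (originally-T cells now '.'): 20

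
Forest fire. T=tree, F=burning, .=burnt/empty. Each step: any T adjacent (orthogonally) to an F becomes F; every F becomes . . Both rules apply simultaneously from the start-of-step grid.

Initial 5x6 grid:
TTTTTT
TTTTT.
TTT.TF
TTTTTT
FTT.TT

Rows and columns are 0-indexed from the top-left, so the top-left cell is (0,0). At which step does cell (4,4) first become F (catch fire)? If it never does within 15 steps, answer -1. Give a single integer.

Step 1: cell (4,4)='T' (+4 fires, +2 burnt)
Step 2: cell (4,4)='T' (+6 fires, +4 burnt)
Step 3: cell (4,4)='F' (+7 fires, +6 burnt)
  -> target ignites at step 3
Step 4: cell (4,4)='.' (+6 fires, +7 burnt)
Step 5: cell (4,4)='.' (+2 fires, +6 burnt)
Step 6: cell (4,4)='.' (+0 fires, +2 burnt)
  fire out at step 6

3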